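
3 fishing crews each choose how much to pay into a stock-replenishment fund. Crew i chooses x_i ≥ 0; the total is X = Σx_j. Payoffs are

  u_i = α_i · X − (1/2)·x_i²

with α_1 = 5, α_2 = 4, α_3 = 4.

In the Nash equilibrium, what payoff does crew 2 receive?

44

Crew i's FOC: ∂u_i/∂x_i = α_i − x_i = 0, so x_i* = α_i.
NE contributions = (5, 4, 4); X = 13.
u_2 = α_2·X − ½·(x_2)² = 4·13 − ½·4² = 44.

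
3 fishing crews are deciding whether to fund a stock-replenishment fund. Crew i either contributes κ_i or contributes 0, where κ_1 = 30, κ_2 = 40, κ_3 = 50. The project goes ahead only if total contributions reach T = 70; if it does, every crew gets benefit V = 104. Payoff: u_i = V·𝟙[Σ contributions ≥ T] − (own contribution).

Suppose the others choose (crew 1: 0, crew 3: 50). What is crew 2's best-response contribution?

40

Others' total = 50. Contributing 40 brings total to 90 ≥ 70: gain V − κ_2 = 64.
Best response: 40.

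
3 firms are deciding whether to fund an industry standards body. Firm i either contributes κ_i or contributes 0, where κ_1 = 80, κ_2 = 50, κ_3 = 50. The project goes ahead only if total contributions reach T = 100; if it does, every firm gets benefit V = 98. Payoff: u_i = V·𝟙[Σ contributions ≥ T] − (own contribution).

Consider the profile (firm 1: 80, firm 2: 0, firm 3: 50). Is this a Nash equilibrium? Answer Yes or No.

Yes

Total = 130 ≥ 100: provided.
Firm 1 (pledges 80, payoff 18): dropping to 0 → total 50, payoff 0. No gain.
Firm 2 (pledges 0, payoff 98): pledging 50 → total 180, payoff 48. No gain.
Firm 3 (pledges 50, payoff 48): dropping to 0 → total 80, payoff 0. No gain.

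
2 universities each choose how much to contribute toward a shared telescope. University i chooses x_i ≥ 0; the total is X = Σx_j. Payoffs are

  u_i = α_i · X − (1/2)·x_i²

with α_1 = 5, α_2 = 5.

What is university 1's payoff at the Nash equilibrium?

37.5

University i's FOC: ∂u_i/∂x_i = α_i − x_i = 0, so x_i* = α_i.
NE contributions = (5, 5); X = 10.
u_1 = α_1·X − ½·(x_1)² = 5·10 − ½·5² = 37.5.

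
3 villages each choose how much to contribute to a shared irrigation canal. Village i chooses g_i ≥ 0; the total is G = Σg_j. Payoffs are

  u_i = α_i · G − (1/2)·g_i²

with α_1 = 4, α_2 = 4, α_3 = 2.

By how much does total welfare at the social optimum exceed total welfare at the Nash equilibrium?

Village i's FOC: ∂u_i/∂g_i = α_i − g_i = 0, so g_i* = α_i.
NE contributions = (4, 4, 2); G = 10.
W^NE = (Σα)·G − ½Σα_i² = 10² − ½·36 = 82.
Planner sets g_i = Σα_j = 10 for every i, so G^SO = 3·10 = 30.
W^SO = (Σα)·G^SO − ½·3·(Σα)² = (3/2)·10² = 150.
Deadweight loss = W^SO − W^NE = 68.

68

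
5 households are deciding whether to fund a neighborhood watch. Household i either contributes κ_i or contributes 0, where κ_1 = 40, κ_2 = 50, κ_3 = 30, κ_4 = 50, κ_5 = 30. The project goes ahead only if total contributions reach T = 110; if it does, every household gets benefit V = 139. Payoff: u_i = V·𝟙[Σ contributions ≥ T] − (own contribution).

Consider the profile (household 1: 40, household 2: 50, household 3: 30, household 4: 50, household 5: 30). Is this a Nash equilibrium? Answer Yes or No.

No

Total = 200 ≥ 110: provided.
Household 1 (pledges 40, payoff 99): dropping to 0 → total 160, payoff 139. Profitable deviation.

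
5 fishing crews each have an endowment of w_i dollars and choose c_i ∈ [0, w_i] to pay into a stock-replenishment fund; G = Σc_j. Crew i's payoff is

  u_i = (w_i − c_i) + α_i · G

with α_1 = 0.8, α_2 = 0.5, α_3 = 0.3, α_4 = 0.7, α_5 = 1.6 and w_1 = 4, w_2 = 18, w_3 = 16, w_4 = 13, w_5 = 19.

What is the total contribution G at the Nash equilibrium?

∂u_i/∂c_i = α_i − 1, so crew i contributes w_i if α_i > 1, else 0.
α_i > 1 for i ∈ {5}; NE contributions (0, 0, 0, 0, 19), G = 19.

19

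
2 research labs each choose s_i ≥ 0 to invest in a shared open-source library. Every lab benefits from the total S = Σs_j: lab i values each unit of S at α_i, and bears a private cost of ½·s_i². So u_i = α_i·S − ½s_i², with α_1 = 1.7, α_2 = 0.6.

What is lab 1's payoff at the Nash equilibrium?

2.465

Lab i's FOC: ∂u_i/∂s_i = α_i − s_i = 0, so s_i* = α_i.
NE contributions = (1.7, 0.6); S = 2.3.
u_1 = α_1·S − ½·(s_1)² = 1.7·2.3 − ½·1.7² = 2.465.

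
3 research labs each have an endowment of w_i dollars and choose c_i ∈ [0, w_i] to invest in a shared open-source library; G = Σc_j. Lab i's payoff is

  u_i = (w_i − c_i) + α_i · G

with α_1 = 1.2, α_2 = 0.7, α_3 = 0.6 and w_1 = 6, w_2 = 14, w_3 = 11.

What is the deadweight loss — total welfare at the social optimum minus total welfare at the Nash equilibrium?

37.5

∂u_i/∂c_i = α_i − 1, so lab i contributes w_i if α_i > 1, else 0.
α_i > 1 for i ∈ {1}; NE contributions (6, 0, 0), G = 6.
W^NE = Σw_i − G^NE + (Σα_i)·G^NE = 31 + 1.5·6 = 40.
Planner: ∂(Σu_j)/∂c_i = Σα_j − 1 = 1.5 > 0, so everyone contributes w_i; G^SO = 31, W^SO = 31 + 1.5·31 = 77.5.
Deadweight loss = 37.5.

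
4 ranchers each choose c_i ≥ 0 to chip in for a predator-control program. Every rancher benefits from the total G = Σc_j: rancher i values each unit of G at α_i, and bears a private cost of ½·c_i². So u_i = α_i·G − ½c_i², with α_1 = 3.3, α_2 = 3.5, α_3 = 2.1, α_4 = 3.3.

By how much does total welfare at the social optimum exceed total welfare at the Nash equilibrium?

Rancher i's FOC: ∂u_i/∂c_i = α_i − c_i = 0, so c_i* = α_i.
NE contributions = (3.3, 3.5, 2.1, 3.3); G = 12.2.
W^NE = (Σα)·G − ½Σα_i² = 12.2² − ½·38.44 = 129.62.
Planner sets c_i = Σα_j = 12.2 for every i, so G^SO = 4·12.2 = 48.8.
W^SO = (Σα)·G^SO − ½·4·(Σα)² = (4/2)·12.2² = 297.68.
Deadweight loss = W^SO − W^NE = 168.06.

168.06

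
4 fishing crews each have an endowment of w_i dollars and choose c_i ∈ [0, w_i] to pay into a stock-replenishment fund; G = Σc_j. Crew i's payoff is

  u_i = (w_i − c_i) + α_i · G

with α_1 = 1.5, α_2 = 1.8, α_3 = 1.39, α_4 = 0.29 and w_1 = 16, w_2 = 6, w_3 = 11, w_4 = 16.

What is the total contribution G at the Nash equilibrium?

∂u_i/∂c_i = α_i − 1, so crew i contributes w_i if α_i > 1, else 0.
α_i > 1 for i ∈ {1, 2, 3}; NE contributions (16, 6, 11, 0), G = 33.

33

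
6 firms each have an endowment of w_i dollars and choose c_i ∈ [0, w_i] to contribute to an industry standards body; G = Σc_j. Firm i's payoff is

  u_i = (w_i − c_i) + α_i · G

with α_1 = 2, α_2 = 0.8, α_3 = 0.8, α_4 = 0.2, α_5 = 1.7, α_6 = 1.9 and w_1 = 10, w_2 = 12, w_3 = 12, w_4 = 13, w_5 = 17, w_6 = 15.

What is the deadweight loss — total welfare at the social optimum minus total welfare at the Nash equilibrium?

236.8

∂u_i/∂c_i = α_i − 1, so firm i contributes w_i if α_i > 1, else 0.
α_i > 1 for i ∈ {1, 5, 6}; NE contributions (10, 0, 0, 0, 17, 15), G = 42.
W^NE = Σw_i − G^NE + (Σα_i)·G^NE = 79 + 6.4·42 = 347.8.
Planner: ∂(Σu_j)/∂c_i = Σα_j − 1 = 6.4 > 0, so everyone contributes w_i; G^SO = 79, W^SO = 79 + 6.4·79 = 584.6.
Deadweight loss = 236.8.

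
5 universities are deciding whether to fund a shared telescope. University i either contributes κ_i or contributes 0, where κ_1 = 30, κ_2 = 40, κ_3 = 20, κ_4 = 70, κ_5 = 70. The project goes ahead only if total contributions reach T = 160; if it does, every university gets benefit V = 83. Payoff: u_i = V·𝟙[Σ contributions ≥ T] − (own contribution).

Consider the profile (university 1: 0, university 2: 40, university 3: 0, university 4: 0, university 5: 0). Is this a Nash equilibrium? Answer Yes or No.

Total = 40 < 160: not provided.
University 1 (pledges 0, payoff 0): pledging 30 → total 70, payoff -30. No gain.
University 2 (pledges 40, payoff -40): dropping to 0 → total 0, payoff 0. Profitable deviation.

No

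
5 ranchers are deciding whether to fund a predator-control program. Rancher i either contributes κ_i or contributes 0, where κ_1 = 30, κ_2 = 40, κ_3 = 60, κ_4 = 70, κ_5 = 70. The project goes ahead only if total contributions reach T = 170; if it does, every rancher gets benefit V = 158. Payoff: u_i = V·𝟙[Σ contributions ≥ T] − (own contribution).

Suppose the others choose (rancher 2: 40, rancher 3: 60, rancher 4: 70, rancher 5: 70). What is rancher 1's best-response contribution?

Others' total = 240 ≥ 170; contributing adds cost 30 for no extra benefit.
Best response: 0.

0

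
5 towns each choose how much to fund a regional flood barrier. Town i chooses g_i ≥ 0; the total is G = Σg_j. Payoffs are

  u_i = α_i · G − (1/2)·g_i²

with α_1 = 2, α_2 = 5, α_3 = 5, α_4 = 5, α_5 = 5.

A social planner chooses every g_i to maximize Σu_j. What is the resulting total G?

Planner FOC: ∂(Σu_j)/∂g_i = (Σα_j) − g_i = 0, so g_i^SO = Σα_j = 22 for every i; G^SO = 110.

110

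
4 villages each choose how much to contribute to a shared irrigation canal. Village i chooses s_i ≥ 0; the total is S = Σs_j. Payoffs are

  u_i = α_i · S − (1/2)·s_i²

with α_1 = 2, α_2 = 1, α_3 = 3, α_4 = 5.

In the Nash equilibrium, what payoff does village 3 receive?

Village i's FOC: ∂u_i/∂s_i = α_i − s_i = 0, so s_i* = α_i.
NE contributions = (2, 1, 3, 5); S = 11.
u_3 = α_3·S − ½·(s_3)² = 3·11 − ½·3² = 28.5.

28.5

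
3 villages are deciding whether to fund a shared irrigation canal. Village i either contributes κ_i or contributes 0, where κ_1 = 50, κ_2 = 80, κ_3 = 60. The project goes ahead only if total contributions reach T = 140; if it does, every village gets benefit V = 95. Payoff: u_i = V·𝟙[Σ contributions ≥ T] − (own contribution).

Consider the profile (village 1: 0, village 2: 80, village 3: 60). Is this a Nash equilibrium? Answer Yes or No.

Yes

Total = 140 ≥ 140: provided.
Village 1 (pledges 0, payoff 95): pledging 50 → total 190, payoff 45. No gain.
Village 2 (pledges 80, payoff 15): dropping to 0 → total 60, payoff 0. No gain.
Village 3 (pledges 60, payoff 35): dropping to 0 → total 80, payoff 0. No gain.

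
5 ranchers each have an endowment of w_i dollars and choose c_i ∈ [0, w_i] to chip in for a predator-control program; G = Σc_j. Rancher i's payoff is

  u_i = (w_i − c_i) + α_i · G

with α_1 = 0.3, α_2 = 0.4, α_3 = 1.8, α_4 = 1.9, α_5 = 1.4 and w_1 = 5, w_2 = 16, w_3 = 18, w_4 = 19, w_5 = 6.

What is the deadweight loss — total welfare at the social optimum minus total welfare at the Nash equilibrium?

∂u_i/∂c_i = α_i − 1, so rancher i contributes w_i if α_i > 1, else 0.
α_i > 1 for i ∈ {3, 4, 5}; NE contributions (0, 0, 18, 19, 6), G = 43.
W^NE = Σw_i − G^NE + (Σα_i)·G^NE = 64 + 4.8·43 = 270.4.
Planner: ∂(Σu_j)/∂c_i = Σα_j − 1 = 4.8 > 0, so everyone contributes w_i; G^SO = 64, W^SO = 64 + 4.8·64 = 371.2.
Deadweight loss = 100.8.

100.8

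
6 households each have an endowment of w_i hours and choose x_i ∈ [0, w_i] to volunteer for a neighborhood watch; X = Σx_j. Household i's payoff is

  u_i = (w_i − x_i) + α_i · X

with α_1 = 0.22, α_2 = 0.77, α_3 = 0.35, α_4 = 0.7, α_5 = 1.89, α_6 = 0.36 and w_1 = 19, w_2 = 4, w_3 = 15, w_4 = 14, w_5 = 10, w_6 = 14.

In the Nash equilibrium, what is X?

10

∂u_i/∂x_i = α_i − 1, so household i contributes w_i if α_i > 1, else 0.
α_i > 1 for i ∈ {5}; NE contributions (0, 0, 0, 0, 10, 0), X = 10.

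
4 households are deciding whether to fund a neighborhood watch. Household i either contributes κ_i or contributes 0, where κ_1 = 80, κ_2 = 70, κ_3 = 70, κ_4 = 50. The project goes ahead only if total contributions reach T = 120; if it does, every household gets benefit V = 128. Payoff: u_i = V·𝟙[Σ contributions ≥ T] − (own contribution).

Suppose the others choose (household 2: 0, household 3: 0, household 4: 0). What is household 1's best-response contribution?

Others' total = 0. Even contributing 80 gives 80 < 120: no benefit either way.
Best response: 0.

0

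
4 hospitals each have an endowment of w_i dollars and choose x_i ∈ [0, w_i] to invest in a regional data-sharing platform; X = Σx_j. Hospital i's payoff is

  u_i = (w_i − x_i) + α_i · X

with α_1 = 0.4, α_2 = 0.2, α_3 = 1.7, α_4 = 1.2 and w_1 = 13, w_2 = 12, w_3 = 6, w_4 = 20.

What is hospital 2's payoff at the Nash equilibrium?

17.2

∂u_i/∂x_i = α_i − 1, so hospital i contributes w_i if α_i > 1, else 0.
α_i > 1 for i ∈ {3, 4}; NE contributions (0, 0, 6, 20), X = 26.
u_2 = (12 − 0) + 0.2·26 = 17.2.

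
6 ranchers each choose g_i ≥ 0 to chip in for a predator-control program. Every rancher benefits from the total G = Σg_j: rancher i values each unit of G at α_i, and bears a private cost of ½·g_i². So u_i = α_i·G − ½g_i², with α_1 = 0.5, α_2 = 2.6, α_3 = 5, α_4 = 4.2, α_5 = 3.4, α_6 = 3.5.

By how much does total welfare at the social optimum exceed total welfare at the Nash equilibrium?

Rancher i's FOC: ∂u_i/∂g_i = α_i − g_i = 0, so g_i* = α_i.
NE contributions = (0.5, 2.6, 5, 4.2, 3.4, 3.5); G = 19.2.
W^NE = (Σα)·G − ½Σα_i² = 19.2² − ½·73.46 = 331.91.
Planner sets g_i = Σα_j = 19.2 for every i, so G^SO = 6·19.2 = 115.2.
W^SO = (Σα)·G^SO − ½·6·(Σα)² = (6/2)·19.2² = 1105.92.
Deadweight loss = W^SO − W^NE = 774.01.

774.01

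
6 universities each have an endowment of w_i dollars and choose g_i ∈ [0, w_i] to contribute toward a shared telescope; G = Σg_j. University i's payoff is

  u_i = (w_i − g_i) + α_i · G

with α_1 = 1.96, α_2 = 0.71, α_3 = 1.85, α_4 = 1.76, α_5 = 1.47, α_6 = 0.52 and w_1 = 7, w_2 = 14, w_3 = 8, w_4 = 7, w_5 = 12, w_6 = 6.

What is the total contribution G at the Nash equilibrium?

34

∂u_i/∂g_i = α_i − 1, so university i contributes w_i if α_i > 1, else 0.
α_i > 1 for i ∈ {1, 3, 4, 5}; NE contributions (7, 0, 8, 7, 12, 0), G = 34.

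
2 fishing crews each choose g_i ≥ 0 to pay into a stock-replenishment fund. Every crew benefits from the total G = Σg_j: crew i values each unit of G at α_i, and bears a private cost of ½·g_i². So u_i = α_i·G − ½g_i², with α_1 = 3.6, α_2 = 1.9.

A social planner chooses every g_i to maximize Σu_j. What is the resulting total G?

Planner FOC: ∂(Σu_j)/∂g_i = (Σα_j) − g_i = 0, so g_i^SO = Σα_j = 5.5 for every i; G^SO = 11.

11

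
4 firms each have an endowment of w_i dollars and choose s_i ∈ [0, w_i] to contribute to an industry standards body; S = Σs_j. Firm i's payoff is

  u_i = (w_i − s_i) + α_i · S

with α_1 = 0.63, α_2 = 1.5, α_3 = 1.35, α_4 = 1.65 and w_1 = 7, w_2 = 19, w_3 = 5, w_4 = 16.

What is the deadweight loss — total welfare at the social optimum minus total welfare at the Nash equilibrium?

28.91

∂u_i/∂s_i = α_i − 1, so firm i contributes w_i if α_i > 1, else 0.
α_i > 1 for i ∈ {2, 3, 4}; NE contributions (0, 19, 5, 16), S = 40.
W^NE = Σw_i − S^NE + (Σα_i)·S^NE = 47 + 4.13·40 = 212.2.
Planner: ∂(Σu_j)/∂s_i = Σα_j − 1 = 4.13 > 0, so everyone contributes w_i; S^SO = 47, W^SO = 47 + 4.13·47 = 241.11.
Deadweight loss = 28.91.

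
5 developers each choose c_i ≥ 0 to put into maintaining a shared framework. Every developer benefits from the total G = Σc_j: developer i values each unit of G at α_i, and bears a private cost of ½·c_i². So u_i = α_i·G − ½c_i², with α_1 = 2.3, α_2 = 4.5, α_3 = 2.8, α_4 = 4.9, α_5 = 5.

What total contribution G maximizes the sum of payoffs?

Planner FOC: ∂(Σu_j)/∂c_i = (Σα_j) − c_i = 0, so c_i^SO = Σα_j = 19.5 for every i; G^SO = 97.5.

97.5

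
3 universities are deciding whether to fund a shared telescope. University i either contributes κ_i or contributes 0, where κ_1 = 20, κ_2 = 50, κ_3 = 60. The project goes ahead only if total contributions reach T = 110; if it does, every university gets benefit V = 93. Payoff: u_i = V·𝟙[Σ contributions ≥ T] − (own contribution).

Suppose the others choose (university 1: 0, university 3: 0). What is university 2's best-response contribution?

Others' total = 0. Even contributing 50 gives 50 < 110: no benefit either way.
Best response: 0.

0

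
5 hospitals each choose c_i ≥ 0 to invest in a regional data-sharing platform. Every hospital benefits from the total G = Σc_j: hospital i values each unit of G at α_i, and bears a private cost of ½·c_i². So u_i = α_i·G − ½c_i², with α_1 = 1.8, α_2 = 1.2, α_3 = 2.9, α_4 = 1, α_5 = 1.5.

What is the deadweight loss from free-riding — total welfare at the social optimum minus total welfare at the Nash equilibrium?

114.01

Hospital i's FOC: ∂u_i/∂c_i = α_i − c_i = 0, so c_i* = α_i.
NE contributions = (1.8, 1.2, 2.9, 1, 1.5); G = 8.4.
W^NE = (Σα)·G − ½Σα_i² = 8.4² − ½·16.34 = 62.39.
Planner sets c_i = Σα_j = 8.4 for every i, so G^SO = 5·8.4 = 42.
W^SO = (Σα)·G^SO − ½·5·(Σα)² = (5/2)·8.4² = 176.4.
Deadweight loss = W^SO − W^NE = 114.01.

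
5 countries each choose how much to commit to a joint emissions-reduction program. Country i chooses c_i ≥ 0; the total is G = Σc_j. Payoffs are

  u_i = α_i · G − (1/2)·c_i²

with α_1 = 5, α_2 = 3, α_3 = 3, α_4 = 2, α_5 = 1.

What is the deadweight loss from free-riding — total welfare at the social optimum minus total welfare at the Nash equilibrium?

318

Country i's FOC: ∂u_i/∂c_i = α_i − c_i = 0, so c_i* = α_i.
NE contributions = (5, 3, 3, 2, 1); G = 14.
W^NE = (Σα)·G − ½Σα_i² = 14² − ½·48 = 172.
Planner sets c_i = Σα_j = 14 for every i, so G^SO = 5·14 = 70.
W^SO = (Σα)·G^SO − ½·5·(Σα)² = (5/2)·14² = 490.
Deadweight loss = W^SO − W^NE = 318.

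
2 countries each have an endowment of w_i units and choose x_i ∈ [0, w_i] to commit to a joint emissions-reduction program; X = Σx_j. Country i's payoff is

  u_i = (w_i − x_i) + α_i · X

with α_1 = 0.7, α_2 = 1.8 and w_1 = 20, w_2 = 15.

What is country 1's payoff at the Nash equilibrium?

∂u_i/∂x_i = α_i − 1, so country i contributes w_i if α_i > 1, else 0.
α_i > 1 for i ∈ {2}; NE contributions (0, 15), X = 15.
u_1 = (20 − 0) + 0.7·15 = 30.5.

30.5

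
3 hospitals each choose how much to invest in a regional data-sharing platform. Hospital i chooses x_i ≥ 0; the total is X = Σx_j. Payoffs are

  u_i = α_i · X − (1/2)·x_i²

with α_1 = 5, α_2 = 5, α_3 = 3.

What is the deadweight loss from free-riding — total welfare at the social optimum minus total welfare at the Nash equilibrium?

114

Hospital i's FOC: ∂u_i/∂x_i = α_i − x_i = 0, so x_i* = α_i.
NE contributions = (5, 5, 3); X = 13.
W^NE = (Σα)·X − ½Σα_i² = 13² − ½·59 = 139.5.
Planner sets x_i = Σα_j = 13 for every i, so X^SO = 3·13 = 39.
W^SO = (Σα)·X^SO − ½·3·(Σα)² = (3/2)·13² = 253.5.
Deadweight loss = W^SO − W^NE = 114.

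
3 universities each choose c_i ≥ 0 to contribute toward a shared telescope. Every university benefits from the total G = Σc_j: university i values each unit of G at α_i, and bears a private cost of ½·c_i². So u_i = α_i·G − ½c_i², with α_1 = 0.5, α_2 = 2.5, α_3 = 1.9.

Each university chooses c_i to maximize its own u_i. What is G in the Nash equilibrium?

4.9

University i's FOC: ∂u_i/∂c_i = α_i − c_i = 0, so c_i* = α_i.
NE contributions = (0.5, 2.5, 1.9); G = 4.9.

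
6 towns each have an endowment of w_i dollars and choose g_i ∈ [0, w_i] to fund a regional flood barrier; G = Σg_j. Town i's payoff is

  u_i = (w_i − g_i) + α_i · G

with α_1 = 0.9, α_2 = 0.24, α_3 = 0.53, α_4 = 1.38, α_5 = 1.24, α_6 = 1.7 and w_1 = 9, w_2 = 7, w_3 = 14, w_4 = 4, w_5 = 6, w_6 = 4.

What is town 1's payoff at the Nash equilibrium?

21.6

∂u_i/∂g_i = α_i − 1, so town i contributes w_i if α_i > 1, else 0.
α_i > 1 for i ∈ {4, 5, 6}; NE contributions (0, 0, 0, 4, 6, 4), G = 14.
u_1 = (9 − 0) + 0.9·14 = 21.6.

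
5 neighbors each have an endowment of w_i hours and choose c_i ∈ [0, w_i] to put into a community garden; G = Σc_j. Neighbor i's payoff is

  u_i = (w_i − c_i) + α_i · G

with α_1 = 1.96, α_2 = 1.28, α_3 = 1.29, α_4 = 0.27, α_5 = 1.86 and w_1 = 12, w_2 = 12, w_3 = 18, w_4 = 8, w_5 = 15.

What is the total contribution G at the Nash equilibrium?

∂u_i/∂c_i = α_i − 1, so neighbor i contributes w_i if α_i > 1, else 0.
α_i > 1 for i ∈ {1, 2, 3, 5}; NE contributions (12, 12, 18, 0, 15), G = 57.

57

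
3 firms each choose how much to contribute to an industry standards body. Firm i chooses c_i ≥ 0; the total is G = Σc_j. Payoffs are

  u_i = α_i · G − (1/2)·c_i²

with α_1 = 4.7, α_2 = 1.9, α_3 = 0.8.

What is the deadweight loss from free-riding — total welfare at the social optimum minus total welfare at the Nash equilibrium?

40.55

Firm i's FOC: ∂u_i/∂c_i = α_i − c_i = 0, so c_i* = α_i.
NE contributions = (4.7, 1.9, 0.8); G = 7.4.
W^NE = (Σα)·G − ½Σα_i² = 7.4² − ½·26.34 = 41.59.
Planner sets c_i = Σα_j = 7.4 for every i, so G^SO = 3·7.4 = 22.2.
W^SO = (Σα)·G^SO − ½·3·(Σα)² = (3/2)·7.4² = 82.14.
Deadweight loss = W^SO − W^NE = 40.55.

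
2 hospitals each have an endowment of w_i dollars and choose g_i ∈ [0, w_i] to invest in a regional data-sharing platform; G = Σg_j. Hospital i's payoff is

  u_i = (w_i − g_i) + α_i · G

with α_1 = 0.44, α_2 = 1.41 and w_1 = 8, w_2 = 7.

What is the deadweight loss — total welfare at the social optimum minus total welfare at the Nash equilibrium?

6.8

∂u_i/∂g_i = α_i − 1, so hospital i contributes w_i if α_i > 1, else 0.
α_i > 1 for i ∈ {2}; NE contributions (0, 7), G = 7.
W^NE = Σw_i − G^NE + (Σα_i)·G^NE = 15 + 0.85·7 = 20.95.
Planner: ∂(Σu_j)/∂g_i = Σα_j − 1 = 0.85 > 0, so everyone contributes w_i; G^SO = 15, W^SO = 15 + 0.85·15 = 27.75.
Deadweight loss = 6.8.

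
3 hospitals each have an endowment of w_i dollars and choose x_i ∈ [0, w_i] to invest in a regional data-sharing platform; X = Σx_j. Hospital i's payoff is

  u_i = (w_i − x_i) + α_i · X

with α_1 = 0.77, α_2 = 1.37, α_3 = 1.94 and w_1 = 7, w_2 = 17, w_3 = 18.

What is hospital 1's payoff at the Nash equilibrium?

∂u_i/∂x_i = α_i − 1, so hospital i contributes w_i if α_i > 1, else 0.
α_i > 1 for i ∈ {2, 3}; NE contributions (0, 17, 18), X = 35.
u_1 = (7 − 0) + 0.77·35 = 33.95.

33.95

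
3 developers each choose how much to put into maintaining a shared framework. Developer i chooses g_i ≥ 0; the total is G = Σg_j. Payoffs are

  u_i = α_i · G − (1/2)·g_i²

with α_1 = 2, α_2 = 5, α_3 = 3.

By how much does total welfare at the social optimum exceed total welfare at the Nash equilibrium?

69

Developer i's FOC: ∂u_i/∂g_i = α_i − g_i = 0, so g_i* = α_i.
NE contributions = (2, 5, 3); G = 10.
W^NE = (Σα)·G − ½Σα_i² = 10² − ½·38 = 81.
Planner sets g_i = Σα_j = 10 for every i, so G^SO = 3·10 = 30.
W^SO = (Σα)·G^SO − ½·3·(Σα)² = (3/2)·10² = 150.
Deadweight loss = W^SO − W^NE = 69.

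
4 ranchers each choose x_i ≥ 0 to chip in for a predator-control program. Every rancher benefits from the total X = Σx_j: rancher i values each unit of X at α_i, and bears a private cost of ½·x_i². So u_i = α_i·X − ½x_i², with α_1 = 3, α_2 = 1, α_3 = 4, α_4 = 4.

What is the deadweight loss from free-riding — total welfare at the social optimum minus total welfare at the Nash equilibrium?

165

Rancher i's FOC: ∂u_i/∂x_i = α_i − x_i = 0, so x_i* = α_i.
NE contributions = (3, 1, 4, 4); X = 12.
W^NE = (Σα)·X − ½Σα_i² = 12² − ½·42 = 123.
Planner sets x_i = Σα_j = 12 for every i, so X^SO = 4·12 = 48.
W^SO = (Σα)·X^SO − ½·4·(Σα)² = (4/2)·12² = 288.
Deadweight loss = W^SO − W^NE = 165.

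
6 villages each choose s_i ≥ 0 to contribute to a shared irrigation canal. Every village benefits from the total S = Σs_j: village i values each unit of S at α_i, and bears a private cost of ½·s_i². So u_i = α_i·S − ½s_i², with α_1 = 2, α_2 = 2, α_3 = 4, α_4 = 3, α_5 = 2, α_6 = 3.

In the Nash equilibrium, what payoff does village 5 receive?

30

Village i's FOC: ∂u_i/∂s_i = α_i − s_i = 0, so s_i* = α_i.
NE contributions = (2, 2, 4, 3, 2, 3); S = 16.
u_5 = α_5·S − ½·(s_5)² = 2·16 − ½·2² = 30.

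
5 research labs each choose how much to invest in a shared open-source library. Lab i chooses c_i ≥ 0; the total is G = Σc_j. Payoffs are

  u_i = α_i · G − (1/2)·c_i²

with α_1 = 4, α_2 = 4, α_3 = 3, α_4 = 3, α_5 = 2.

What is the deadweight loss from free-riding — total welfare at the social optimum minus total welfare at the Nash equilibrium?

411

Lab i's FOC: ∂u_i/∂c_i = α_i − c_i = 0, so c_i* = α_i.
NE contributions = (4, 4, 3, 3, 2); G = 16.
W^NE = (Σα)·G − ½Σα_i² = 16² − ½·54 = 229.
Planner sets c_i = Σα_j = 16 for every i, so G^SO = 5·16 = 80.
W^SO = (Σα)·G^SO − ½·5·(Σα)² = (5/2)·16² = 640.
Deadweight loss = W^SO − W^NE = 411.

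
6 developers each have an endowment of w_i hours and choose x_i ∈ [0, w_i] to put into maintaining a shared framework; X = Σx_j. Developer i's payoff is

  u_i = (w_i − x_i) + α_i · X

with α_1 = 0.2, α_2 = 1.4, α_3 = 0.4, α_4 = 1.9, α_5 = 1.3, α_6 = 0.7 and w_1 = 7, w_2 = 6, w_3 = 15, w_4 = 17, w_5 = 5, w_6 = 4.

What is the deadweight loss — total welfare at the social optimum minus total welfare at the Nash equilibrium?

127.4

∂u_i/∂x_i = α_i − 1, so developer i contributes w_i if α_i > 1, else 0.
α_i > 1 for i ∈ {2, 4, 5}; NE contributions (0, 6, 0, 17, 5, 0), X = 28.
W^NE = Σw_i − X^NE + (Σα_i)·X^NE = 54 + 4.9·28 = 191.2.
Planner: ∂(Σu_j)/∂x_i = Σα_j − 1 = 4.9 > 0, so everyone contributes w_i; X^SO = 54, W^SO = 54 + 4.9·54 = 318.6.
Deadweight loss = 127.4.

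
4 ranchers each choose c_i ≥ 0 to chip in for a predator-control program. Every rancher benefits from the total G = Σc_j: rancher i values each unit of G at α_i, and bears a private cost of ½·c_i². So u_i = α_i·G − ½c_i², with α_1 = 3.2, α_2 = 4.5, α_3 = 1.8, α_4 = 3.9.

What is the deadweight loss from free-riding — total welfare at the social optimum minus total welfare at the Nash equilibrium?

204.03

Rancher i's FOC: ∂u_i/∂c_i = α_i − c_i = 0, so c_i* = α_i.
NE contributions = (3.2, 4.5, 1.8, 3.9); G = 13.4.
W^NE = (Σα)·G − ½Σα_i² = 13.4² − ½·48.94 = 155.09.
Planner sets c_i = Σα_j = 13.4 for every i, so G^SO = 4·13.4 = 53.6.
W^SO = (Σα)·G^SO − ½·4·(Σα)² = (4/2)·13.4² = 359.12.
Deadweight loss = W^SO − W^NE = 204.03.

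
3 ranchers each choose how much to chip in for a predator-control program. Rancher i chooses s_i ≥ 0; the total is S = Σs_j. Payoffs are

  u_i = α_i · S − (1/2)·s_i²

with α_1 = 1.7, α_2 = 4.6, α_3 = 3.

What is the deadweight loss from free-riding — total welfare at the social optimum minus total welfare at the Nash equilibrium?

Rancher i's FOC: ∂u_i/∂s_i = α_i − s_i = 0, so s_i* = α_i.
NE contributions = (1.7, 4.6, 3); S = 9.3.
W^NE = (Σα)·S − ½Σα_i² = 9.3² − ½·33.05 = 69.965.
Planner sets s_i = Σα_j = 9.3 for every i, so S^SO = 3·9.3 = 27.9.
W^SO = (Σα)·S^SO − ½·3·(Σα)² = (3/2)·9.3² = 129.735.
Deadweight loss = W^SO − W^NE = 59.77.

59.77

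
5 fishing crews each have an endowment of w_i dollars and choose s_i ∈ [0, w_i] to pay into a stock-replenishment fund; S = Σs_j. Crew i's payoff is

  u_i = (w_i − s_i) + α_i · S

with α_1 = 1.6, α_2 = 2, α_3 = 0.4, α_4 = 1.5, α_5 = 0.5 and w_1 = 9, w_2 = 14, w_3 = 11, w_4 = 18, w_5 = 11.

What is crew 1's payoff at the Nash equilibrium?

∂u_i/∂s_i = α_i − 1, so crew i contributes w_i if α_i > 1, else 0.
α_i > 1 for i ∈ {1, 2, 4}; NE contributions (9, 14, 0, 18, 0), S = 41.
u_1 = (9 − 9) + 1.6·41 = 65.6.

65.6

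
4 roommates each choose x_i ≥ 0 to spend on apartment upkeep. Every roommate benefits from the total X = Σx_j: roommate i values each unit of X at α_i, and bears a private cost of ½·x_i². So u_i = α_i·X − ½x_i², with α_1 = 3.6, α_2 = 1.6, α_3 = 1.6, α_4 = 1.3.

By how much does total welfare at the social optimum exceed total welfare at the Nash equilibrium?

75.495

Roommate i's FOC: ∂u_i/∂x_i = α_i − x_i = 0, so x_i* = α_i.
NE contributions = (3.6, 1.6, 1.6, 1.3); X = 8.1.
W^NE = (Σα)·X − ½Σα_i² = 8.1² − ½·19.77 = 55.725.
Planner sets x_i = Σα_j = 8.1 for every i, so X^SO = 4·8.1 = 32.4.
W^SO = (Σα)·X^SO − ½·4·(Σα)² = (4/2)·8.1² = 131.22.
Deadweight loss = W^SO − W^NE = 75.495.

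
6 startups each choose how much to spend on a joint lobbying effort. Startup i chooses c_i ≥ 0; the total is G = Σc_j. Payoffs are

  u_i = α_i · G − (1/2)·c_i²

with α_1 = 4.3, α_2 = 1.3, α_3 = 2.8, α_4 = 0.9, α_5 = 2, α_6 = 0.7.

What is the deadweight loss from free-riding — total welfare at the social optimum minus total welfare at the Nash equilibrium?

304.66

Startup i's FOC: ∂u_i/∂c_i = α_i − c_i = 0, so c_i* = α_i.
NE contributions = (4.3, 1.3, 2.8, 0.9, 2, 0.7); G = 12.
W^NE = (Σα)·G − ½Σα_i² = 12² − ½·33.32 = 127.34.
Planner sets c_i = Σα_j = 12 for every i, so G^SO = 6·12 = 72.
W^SO = (Σα)·G^SO − ½·6·(Σα)² = (6/2)·12² = 432.
Deadweight loss = W^SO − W^NE = 304.66.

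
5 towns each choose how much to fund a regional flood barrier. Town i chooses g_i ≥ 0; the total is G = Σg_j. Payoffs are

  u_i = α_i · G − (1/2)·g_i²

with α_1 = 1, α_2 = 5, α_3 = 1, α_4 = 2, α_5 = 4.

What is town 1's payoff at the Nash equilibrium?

12.5

Town i's FOC: ∂u_i/∂g_i = α_i − g_i = 0, so g_i* = α_i.
NE contributions = (1, 5, 1, 2, 4); G = 13.
u_1 = α_1·G − ½·(g_1)² = 1·13 − ½·1² = 12.5.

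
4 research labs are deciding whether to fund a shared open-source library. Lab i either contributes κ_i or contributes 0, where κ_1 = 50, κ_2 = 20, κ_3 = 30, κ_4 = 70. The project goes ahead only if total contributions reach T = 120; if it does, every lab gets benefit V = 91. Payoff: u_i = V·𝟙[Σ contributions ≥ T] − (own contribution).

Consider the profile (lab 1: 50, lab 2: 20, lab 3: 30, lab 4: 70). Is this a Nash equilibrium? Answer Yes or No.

Total = 170 ≥ 120: provided.
Lab 1 (pledges 50, payoff 41): dropping to 0 → total 120, payoff 91. Profitable deviation.

No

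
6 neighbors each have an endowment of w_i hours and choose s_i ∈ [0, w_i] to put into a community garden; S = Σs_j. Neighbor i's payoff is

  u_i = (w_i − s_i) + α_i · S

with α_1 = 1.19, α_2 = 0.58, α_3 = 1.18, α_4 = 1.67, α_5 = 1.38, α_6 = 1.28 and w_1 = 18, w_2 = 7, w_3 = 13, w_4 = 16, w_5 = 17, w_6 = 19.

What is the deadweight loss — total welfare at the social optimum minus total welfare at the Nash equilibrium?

43.96

∂u_i/∂s_i = α_i − 1, so neighbor i contributes w_i if α_i > 1, else 0.
α_i > 1 for i ∈ {1, 3, 4, 5, 6}; NE contributions (18, 0, 13, 16, 17, 19), S = 83.
W^NE = Σw_i − S^NE + (Σα_i)·S^NE = 90 + 6.28·83 = 611.24.
Planner: ∂(Σu_j)/∂s_i = Σα_j − 1 = 6.28 > 0, so everyone contributes w_i; S^SO = 90, W^SO = 90 + 6.28·90 = 655.2.
Deadweight loss = 43.96.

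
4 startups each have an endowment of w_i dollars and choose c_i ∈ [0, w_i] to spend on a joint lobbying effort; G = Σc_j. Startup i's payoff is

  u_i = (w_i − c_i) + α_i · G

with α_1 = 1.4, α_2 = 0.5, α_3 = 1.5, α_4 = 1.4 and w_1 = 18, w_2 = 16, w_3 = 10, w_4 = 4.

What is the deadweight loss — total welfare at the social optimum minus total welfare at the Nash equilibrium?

∂u_i/∂c_i = α_i − 1, so startup i contributes w_i if α_i > 1, else 0.
α_i > 1 for i ∈ {1, 3, 4}; NE contributions (18, 0, 10, 4), G = 32.
W^NE = Σw_i − G^NE + (Σα_i)·G^NE = 48 + 3.8·32 = 169.6.
Planner: ∂(Σu_j)/∂c_i = Σα_j − 1 = 3.8 > 0, so everyone contributes w_i; G^SO = 48, W^SO = 48 + 3.8·48 = 230.4.
Deadweight loss = 60.8.

60.8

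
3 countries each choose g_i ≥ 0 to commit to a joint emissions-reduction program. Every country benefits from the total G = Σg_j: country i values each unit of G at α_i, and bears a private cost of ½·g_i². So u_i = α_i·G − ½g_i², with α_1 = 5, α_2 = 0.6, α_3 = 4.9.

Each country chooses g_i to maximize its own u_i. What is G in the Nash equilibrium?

Country i's FOC: ∂u_i/∂g_i = α_i − g_i = 0, so g_i* = α_i.
NE contributions = (5, 0.6, 4.9); G = 10.5.

10.5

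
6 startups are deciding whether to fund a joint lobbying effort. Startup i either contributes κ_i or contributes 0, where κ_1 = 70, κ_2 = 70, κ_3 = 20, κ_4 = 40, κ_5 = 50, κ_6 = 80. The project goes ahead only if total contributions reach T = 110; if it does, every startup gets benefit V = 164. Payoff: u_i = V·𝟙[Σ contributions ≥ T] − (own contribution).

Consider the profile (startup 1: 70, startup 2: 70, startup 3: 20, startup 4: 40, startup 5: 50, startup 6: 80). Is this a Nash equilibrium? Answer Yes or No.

No

Total = 330 ≥ 110: provided.
Startup 1 (pledges 70, payoff 94): dropping to 0 → total 260, payoff 164. Profitable deviation.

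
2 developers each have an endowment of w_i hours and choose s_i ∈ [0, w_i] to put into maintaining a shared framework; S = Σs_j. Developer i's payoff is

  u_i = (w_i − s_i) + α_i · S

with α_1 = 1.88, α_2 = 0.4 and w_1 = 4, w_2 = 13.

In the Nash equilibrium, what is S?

∂u_i/∂s_i = α_i − 1, so developer i contributes w_i if α_i > 1, else 0.
α_i > 1 for i ∈ {1}; NE contributions (4, 0), S = 4.

4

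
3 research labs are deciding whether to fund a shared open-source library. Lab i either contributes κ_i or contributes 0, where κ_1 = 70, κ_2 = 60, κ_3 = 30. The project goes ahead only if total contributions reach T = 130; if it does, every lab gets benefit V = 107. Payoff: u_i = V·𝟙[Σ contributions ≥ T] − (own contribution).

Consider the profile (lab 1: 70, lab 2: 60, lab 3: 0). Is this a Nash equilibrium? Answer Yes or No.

Yes

Total = 130 ≥ 130: provided.
Lab 1 (pledges 70, payoff 37): dropping to 0 → total 60, payoff 0. No gain.
Lab 2 (pledges 60, payoff 47): dropping to 0 → total 70, payoff 0. No gain.
Lab 3 (pledges 0, payoff 107): pledging 30 → total 160, payoff 77. No gain.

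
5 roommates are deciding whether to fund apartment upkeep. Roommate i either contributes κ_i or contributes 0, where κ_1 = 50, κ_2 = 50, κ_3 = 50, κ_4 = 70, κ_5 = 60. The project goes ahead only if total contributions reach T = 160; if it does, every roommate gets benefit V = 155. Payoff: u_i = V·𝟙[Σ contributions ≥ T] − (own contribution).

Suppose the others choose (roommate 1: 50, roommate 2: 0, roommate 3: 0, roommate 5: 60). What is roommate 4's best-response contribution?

70

Others' total = 110. Contributing 70 brings total to 180 ≥ 160: gain V − κ_4 = 85.
Best response: 70.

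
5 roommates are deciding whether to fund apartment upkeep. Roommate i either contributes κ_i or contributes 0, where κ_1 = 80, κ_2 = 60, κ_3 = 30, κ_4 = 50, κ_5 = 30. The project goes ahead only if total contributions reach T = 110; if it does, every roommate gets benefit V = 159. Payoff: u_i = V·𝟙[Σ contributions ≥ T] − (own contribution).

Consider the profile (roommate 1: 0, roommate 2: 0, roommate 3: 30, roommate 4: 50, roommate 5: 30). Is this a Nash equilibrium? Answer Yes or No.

Yes

Total = 110 ≥ 110: provided.
Roommate 1 (pledges 0, payoff 159): pledging 80 → total 190, payoff 79. No gain.
Roommate 2 (pledges 0, payoff 159): pledging 60 → total 170, payoff 99. No gain.
Roommate 3 (pledges 30, payoff 129): dropping to 0 → total 80, payoff 0. No gain.
Roommate 4 (pledges 50, payoff 109): dropping to 0 → total 60, payoff 0. No gain.
Roommate 5 (pledges 30, payoff 129): dropping to 0 → total 80, payoff 0. No gain.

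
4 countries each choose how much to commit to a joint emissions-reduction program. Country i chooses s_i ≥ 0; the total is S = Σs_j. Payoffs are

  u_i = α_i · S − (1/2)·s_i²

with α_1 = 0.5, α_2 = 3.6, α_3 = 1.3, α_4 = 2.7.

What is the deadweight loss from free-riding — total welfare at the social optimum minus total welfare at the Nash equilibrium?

76.705

Country i's FOC: ∂u_i/∂s_i = α_i − s_i = 0, so s_i* = α_i.
NE contributions = (0.5, 3.6, 1.3, 2.7); S = 8.1.
W^NE = (Σα)·S − ½Σα_i² = 8.1² − ½·22.19 = 54.515.
Planner sets s_i = Σα_j = 8.1 for every i, so S^SO = 4·8.1 = 32.4.
W^SO = (Σα)·S^SO − ½·4·(Σα)² = (4/2)·8.1² = 131.22.
Deadweight loss = W^SO − W^NE = 76.705.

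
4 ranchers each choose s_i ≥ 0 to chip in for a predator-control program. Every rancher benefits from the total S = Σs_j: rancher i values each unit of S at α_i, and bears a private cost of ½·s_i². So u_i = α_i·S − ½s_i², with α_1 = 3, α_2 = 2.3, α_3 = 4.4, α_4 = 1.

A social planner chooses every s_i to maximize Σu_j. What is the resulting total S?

Planner FOC: ∂(Σu_j)/∂s_i = (Σα_j) − s_i = 0, so s_i^SO = Σα_j = 10.7 for every i; S^SO = 42.8.

42.8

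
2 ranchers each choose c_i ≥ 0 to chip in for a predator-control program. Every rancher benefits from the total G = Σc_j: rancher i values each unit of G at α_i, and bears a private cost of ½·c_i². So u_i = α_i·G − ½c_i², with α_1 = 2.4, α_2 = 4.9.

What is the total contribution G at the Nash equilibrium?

Rancher i's FOC: ∂u_i/∂c_i = α_i − c_i = 0, so c_i* = α_i.
NE contributions = (2.4, 4.9); G = 7.3.

7.3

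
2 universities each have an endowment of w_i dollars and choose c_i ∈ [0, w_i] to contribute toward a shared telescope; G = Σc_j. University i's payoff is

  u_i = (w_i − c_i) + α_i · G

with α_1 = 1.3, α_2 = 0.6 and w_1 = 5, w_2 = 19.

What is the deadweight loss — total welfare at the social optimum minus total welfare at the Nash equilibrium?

17.1

∂u_i/∂c_i = α_i − 1, so university i contributes w_i if α_i > 1, else 0.
α_i > 1 for i ∈ {1}; NE contributions (5, 0), G = 5.
W^NE = Σw_i − G^NE + (Σα_i)·G^NE = 24 + 0.9·5 = 28.5.
Planner: ∂(Σu_j)/∂c_i = Σα_j − 1 = 0.9 > 0, so everyone contributes w_i; G^SO = 24, W^SO = 24 + 0.9·24 = 45.6.
Deadweight loss = 17.1.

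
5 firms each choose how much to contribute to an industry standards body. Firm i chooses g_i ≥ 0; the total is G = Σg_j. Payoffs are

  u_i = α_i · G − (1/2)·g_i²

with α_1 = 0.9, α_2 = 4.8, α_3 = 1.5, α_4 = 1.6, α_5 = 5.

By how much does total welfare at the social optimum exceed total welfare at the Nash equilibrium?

312.49

Firm i's FOC: ∂u_i/∂g_i = α_i − g_i = 0, so g_i* = α_i.
NE contributions = (0.9, 4.8, 1.5, 1.6, 5); G = 13.8.
W^NE = (Σα)·G − ½Σα_i² = 13.8² − ½·53.66 = 163.61.
Planner sets g_i = Σα_j = 13.8 for every i, so G^SO = 5·13.8 = 69.
W^SO = (Σα)·G^SO − ½·5·(Σα)² = (5/2)·13.8² = 476.1.
Deadweight loss = W^SO − W^NE = 312.49.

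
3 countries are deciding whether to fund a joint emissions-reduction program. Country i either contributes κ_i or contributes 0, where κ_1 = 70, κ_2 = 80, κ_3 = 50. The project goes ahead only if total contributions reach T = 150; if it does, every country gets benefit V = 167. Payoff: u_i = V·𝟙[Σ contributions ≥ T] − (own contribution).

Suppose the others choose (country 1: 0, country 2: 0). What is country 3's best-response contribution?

Others' total = 0. Even contributing 50 gives 50 < 150: no benefit either way.
Best response: 0.

0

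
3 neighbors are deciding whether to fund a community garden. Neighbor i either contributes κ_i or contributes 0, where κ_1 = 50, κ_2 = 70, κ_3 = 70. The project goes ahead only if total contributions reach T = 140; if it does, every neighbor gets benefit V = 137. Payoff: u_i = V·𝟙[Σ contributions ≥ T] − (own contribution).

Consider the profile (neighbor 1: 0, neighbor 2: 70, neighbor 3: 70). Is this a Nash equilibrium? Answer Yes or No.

Yes

Total = 140 ≥ 140: provided.
Neighbor 1 (pledges 0, payoff 137): pledging 50 → total 190, payoff 87. No gain.
Neighbor 2 (pledges 70, payoff 67): dropping to 0 → total 70, payoff 0. No gain.
Neighbor 3 (pledges 70, payoff 67): dropping to 0 → total 70, payoff 0. No gain.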